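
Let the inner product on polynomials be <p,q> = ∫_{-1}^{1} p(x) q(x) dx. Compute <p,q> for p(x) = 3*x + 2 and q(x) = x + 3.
<p,q> = 14

Expand the product: p(x)·q(x) = 3*x^2 + 11*x + 6.
∫_{-1}^{1} of each monomial x^k gives [2/(k+1) if k even, 0 if k odd]. Integrating term-by-term (or equivalently evaluating the antiderivative F(x) = x^3 + 11*x^2/2 + 6*x at the endpoints):
  F(1) − F(−1) = 25/2 − (-3/2) = 14.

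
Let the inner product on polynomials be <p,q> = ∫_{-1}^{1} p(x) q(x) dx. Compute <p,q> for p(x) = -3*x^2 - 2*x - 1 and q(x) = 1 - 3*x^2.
<p,q> = 8/5

Expand the product: p(x)·q(x) = 9*x^4 + 6*x^3 - 2*x - 1.
∫_{-1}^{1} of each monomial x^k gives [2/(k+1) if k even, 0 if k odd]. Integrating term-by-term (or equivalently evaluating the antiderivative F(x) = 9*x^5/5 + 3*x^4/2 - x^2 - x at the endpoints):
  F(1) − F(−1) = 13/10 − (-3/10) = 8/5.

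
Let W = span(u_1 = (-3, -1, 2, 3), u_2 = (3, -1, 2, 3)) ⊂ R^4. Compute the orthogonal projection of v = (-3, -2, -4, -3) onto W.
proj_W(v) = (-3, 15/14, -15/7, -45/14)

Set up U = [u_1 | ... | u_2] ∈ R^(4×2). The projector onto W = col(U) is P = U (U^T U)^(-1) U^T.
Compute U^T U =
  [23, 5]
  [5, 23],
and U^T v = (-6, -24).
Solve U^T U · c = U^T v for the coefficients: c = (-1/28, -29/28). The projection is proj_W(v) = U c.
Check: (v - proj_W(v)) · u_1 = 0  (should be 0).
Check: (v - proj_W(v)) · u_2 = 0  (should be 0).
Result: proj_W(v) = (-3, 15/14, -15/7, -45/14).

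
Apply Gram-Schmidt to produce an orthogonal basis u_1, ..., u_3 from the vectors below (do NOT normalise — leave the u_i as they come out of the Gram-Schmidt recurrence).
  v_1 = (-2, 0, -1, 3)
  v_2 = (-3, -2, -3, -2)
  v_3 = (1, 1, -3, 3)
Orthogonal basis:
  u_1 = (-2, 0, -1, 3)
  u_2 = (-18/7, -2, -39/14, -37/14)
  u_3 = (713/355, 239/355, -973/355, 151/355)

Apply the Gram-Schmidt recurrence
  u_1 = v_1
  u_i = v_i − Σ_{j<i} ((v_i · u_j) / (u_j · u_j)) · u_j.

Step by step this gives:
  u_1 = (-2, 0, -1, 3)
  u_2 = (-18/7, -2, -39/14, -37/14)
  u_3 = (713/355, 239/355, -973/355, 151/355)

Orthogonality check:
  u_2 · u_1 = 0 (should be 0)
  u_3 · u_1 = 0 (should be 0)
  u_3 · u_2 = 0 (should be 0)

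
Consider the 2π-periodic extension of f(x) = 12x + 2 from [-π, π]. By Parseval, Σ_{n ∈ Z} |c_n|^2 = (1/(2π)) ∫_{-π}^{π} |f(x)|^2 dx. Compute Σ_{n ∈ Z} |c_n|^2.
Σ |c_n|^2 = 48π^2 + 4

Expand and integrate term by term over [-π, π]:
  ∫ (12x)^2 dx = 144·(2π^3/3); ∫ 2·12·(2)·x dx = 0 (odd integrand); ∫ 2^2 dx = 4·2π.
So (1/(2π)) ∫_{-π}^{π} (12x + 2)^2 dx = 144π^2/3 + 4 = 48π^2 + 4.
Parseval ⇒ Σ |c_n|^2 = 48π^2 + 4.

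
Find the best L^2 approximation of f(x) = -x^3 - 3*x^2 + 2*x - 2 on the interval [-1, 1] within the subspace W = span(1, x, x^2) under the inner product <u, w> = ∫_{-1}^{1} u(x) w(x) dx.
g(x) = -3*x^2 + 7*x/5 - 2

The best approximation g ∈ W is the orthogonal projection of f onto W. Writing g = a_0 + a_1 x + a_2 x^2, the coefficients solve the normal equations G · a = b where
  G_{ij} = <φ_i, φ_j> and b_i = <f, φ_i>, with φ_0 = 1, φ_1 = x, φ_2 = x^2.
G =
  [2, 0, 2/3]
  [0, 2/3, 0]
  [2/3, 0, 2/5],
b = (-6, 14/15, -38/15).
Solving gives a_0 = -2, a_1 = 7/5, a_2 = -3, so
  g(x) = -3*x^2 + 7*x/5 - 2.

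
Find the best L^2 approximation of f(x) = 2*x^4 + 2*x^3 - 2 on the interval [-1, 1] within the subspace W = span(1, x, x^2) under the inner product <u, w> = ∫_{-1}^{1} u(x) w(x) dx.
g(x) = 12*x^2/7 + 6*x/5 - 76/35

The best approximation g ∈ W is the orthogonal projection of f onto W. Writing g = a_0 + a_1 x + a_2 x^2, the coefficients solve the normal equations G · a = b where
  G_{ij} = <φ_i, φ_j> and b_i = <f, φ_i>, with φ_0 = 1, φ_1 = x, φ_2 = x^2.
G =
  [2, 0, 2/3]
  [0, 2/3, 0]
  [2/3, 0, 2/5],
b = (-16/5, 4/5, -16/21).
Solving gives a_0 = -76/35, a_1 = 6/5, a_2 = 12/7, so
  g(x) = 12*x^2/7 + 6*x/5 - 76/35.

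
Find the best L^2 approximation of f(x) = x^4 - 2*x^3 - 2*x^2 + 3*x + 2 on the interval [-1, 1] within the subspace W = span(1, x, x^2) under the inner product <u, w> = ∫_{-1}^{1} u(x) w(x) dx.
g(x) = -8*x^2/7 + 9*x/5 + 67/35

The best approximation g ∈ W is the orthogonal projection of f onto W. Writing g = a_0 + a_1 x + a_2 x^2, the coefficients solve the normal equations G · a = b where
  G_{ij} = <φ_i, φ_j> and b_i = <f, φ_i>, with φ_0 = 1, φ_1 = x, φ_2 = x^2.
G =
  [2, 0, 2/3]
  [0, 2/3, 0]
  [2/3, 0, 2/5],
b = (46/15, 6/5, 86/105).
Solving gives a_0 = 67/35, a_1 = 9/5, a_2 = -8/7, so
  g(x) = -8*x^2/7 + 9*x/5 + 67/35.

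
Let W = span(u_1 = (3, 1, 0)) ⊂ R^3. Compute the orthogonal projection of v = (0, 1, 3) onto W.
proj_W(v) = (3/10, 1/10, 0)

Set up U = [u_1 | ... | u_1] ∈ R^(3×1). The projector onto W = col(U) is P = U (U^T U)^(-1) U^T.
Compute U^T U =
  [10],
and U^T v = (1).
Solve U^T U · c = U^T v for the coefficients: c = (1/10). The projection is proj_W(v) = U c.
Check: (v - proj_W(v)) · u_1 = 0  (should be 0).
Result: proj_W(v) = (3/10, 1/10, 0).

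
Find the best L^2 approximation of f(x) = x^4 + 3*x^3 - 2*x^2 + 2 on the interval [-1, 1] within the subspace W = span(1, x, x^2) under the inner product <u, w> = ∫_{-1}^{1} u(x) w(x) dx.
g(x) = -8*x^2/7 + 9*x/5 + 67/35

The best approximation g ∈ W is the orthogonal projection of f onto W. Writing g = a_0 + a_1 x + a_2 x^2, the coefficients solve the normal equations G · a = b where
  G_{ij} = <φ_i, φ_j> and b_i = <f, φ_i>, with φ_0 = 1, φ_1 = x, φ_2 = x^2.
G =
  [2, 0, 2/3]
  [0, 2/3, 0]
  [2/3, 0, 2/5],
b = (46/15, 6/5, 86/105).
Solving gives a_0 = 67/35, a_1 = 9/5, a_2 = -8/7, so
  g(x) = -8*x^2/7 + 9*x/5 + 67/35.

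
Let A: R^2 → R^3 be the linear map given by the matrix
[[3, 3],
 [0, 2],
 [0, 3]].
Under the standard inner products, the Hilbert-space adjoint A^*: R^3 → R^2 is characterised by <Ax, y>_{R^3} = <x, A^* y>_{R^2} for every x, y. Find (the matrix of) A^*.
A^* = A^T =
[[3, 0, 0],
 [3, 2, 3]]

For real matrices with standard dot products, the defining identity <Ax, y> = <x, A^* y> gives (Ax)^T y = x^T (A^*) y, i.e. x^T A^T y = x^T (A^*) y. Since this holds for all x, y, we must have A^* = A^T. Therefore
A^* =
[[3, 0, 0],
 [3, 2, 3]].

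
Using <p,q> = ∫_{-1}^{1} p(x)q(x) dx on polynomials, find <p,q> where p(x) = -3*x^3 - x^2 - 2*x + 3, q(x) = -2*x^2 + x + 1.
<p,q> = -2/5

Expand the product: p(x)·q(x) = 6*x^5 - x^4 - 9*x^2 + x + 3.
∫_{-1}^{1} of each monomial x^k gives [2/(k+1) if k even, 0 if k odd]. Integrating term-by-term (or equivalently evaluating the antiderivative F(x) = x^6 - x^5/5 - 3*x^3 + x^2/2 + 3*x at the endpoints):
  F(1) − F(−1) = 13/10 − (17/10) = -2/5.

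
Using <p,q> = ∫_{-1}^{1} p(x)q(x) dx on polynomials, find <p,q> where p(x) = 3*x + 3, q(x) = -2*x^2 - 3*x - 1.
<p,q> = -16

Expand the product: p(x)·q(x) = -6*x^3 - 15*x^2 - 12*x - 3.
∫_{-1}^{1} of each monomial x^k gives [2/(k+1) if k even, 0 if k odd]. Integrating term-by-term (or equivalently evaluating the antiderivative F(x) = -3*x^4/2 - 5*x^3 - 6*x^2 - 3*x at the endpoints):
  F(1) − F(−1) = -31/2 − (1/2) = -16.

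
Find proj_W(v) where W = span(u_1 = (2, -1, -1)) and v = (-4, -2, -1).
proj_W(v) = (-5/3, 5/6, 5/6)

Set up U = [u_1 | ... | u_1] ∈ R^(3×1). The projector onto W = col(U) is P = U (U^T U)^(-1) U^T.
Compute U^T U =
  [6],
and U^T v = (-5).
Solve U^T U · c = U^T v for the coefficients: c = (-5/6). The projection is proj_W(v) = U c.
Check: (v - proj_W(v)) · u_1 = 0  (should be 0).
Result: proj_W(v) = (-5/3, 5/6, 5/6).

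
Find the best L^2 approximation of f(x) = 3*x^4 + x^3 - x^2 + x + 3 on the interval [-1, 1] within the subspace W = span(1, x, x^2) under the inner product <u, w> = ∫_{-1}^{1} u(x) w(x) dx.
g(x) = 11*x^2/7 + 8*x/5 + 96/35

The best approximation g ∈ W is the orthogonal projection of f onto W. Writing g = a_0 + a_1 x + a_2 x^2, the coefficients solve the normal equations G · a = b where
  G_{ij} = <φ_i, φ_j> and b_i = <f, φ_i>, with φ_0 = 1, φ_1 = x, φ_2 = x^2.
G =
  [2, 0, 2/3]
  [0, 2/3, 0]
  [2/3, 0, 2/5],
b = (98/15, 16/15, 86/35).
Solving gives a_0 = 96/35, a_1 = 8/5, a_2 = 11/7, so
  g(x) = 11*x^2/7 + 8*x/5 + 96/35.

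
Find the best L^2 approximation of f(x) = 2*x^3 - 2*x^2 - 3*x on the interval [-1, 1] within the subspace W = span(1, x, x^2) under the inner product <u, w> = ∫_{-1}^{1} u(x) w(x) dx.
g(x) = -2*x^2 - 9*x/5

The best approximation g ∈ W is the orthogonal projection of f onto W. Writing g = a_0 + a_1 x + a_2 x^2, the coefficients solve the normal equations G · a = b where
  G_{ij} = <φ_i, φ_j> and b_i = <f, φ_i>, with φ_0 = 1, φ_1 = x, φ_2 = x^2.
G =
  [2, 0, 2/3]
  [0, 2/3, 0]
  [2/3, 0, 2/5],
b = (-4/3, -6/5, -4/5).
Solving gives a_0 = 0, a_1 = -9/5, a_2 = -2, so
  g(x) = -2*x^2 - 9*x/5.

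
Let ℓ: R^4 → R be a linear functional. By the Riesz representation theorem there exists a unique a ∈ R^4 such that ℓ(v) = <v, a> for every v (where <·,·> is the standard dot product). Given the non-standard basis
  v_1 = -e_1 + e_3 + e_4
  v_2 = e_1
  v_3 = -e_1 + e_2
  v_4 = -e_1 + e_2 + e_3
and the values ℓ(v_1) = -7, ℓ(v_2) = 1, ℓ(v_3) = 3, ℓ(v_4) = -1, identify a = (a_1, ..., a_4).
a = (1, 4, -4, -2)

Write a = (a_1, ..., a_4) in the standard basis. For each basis vector v_i, ℓ(v_i) = <v_i, a> is a linear equation in the a_j's. Collect the n equations into a matrix system V a = ℓ, where row i of V is v_i (expressed in the standard basis). Since V is invertible (lower-triangular with 1s on the diagonal, up to permutation), solve by back-substitution:
  V =
[[-1, 0, 1, 1],
 [1, 0, 0, 0],
 [-1, 1, 0, 0],
 [-1, 1, 1, 0]]
  V a = (-7, 1, 3, -1)
Solving gives a = (1, 4, -4, -2).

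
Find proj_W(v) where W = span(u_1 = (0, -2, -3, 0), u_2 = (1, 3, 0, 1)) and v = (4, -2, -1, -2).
proj_W(v) = (-10/107, -136/107, -159/107, -10/107)

Set up U = [u_1 | ... | u_2] ∈ R^(4×2). The projector onto W = col(U) is P = U (U^T U)^(-1) U^T.
Compute U^T U =
  [13, -6]
  [-6, 11],
and U^T v = (7, -4).
Solve U^T U · c = U^T v for the coefficients: c = (53/107, -10/107). The projection is proj_W(v) = U c.
Check: (v - proj_W(v)) · u_1 = 0  (should be 0).
Check: (v - proj_W(v)) · u_2 = 0  (should be 0).
Result: proj_W(v) = (-10/107, -136/107, -159/107, -10/107).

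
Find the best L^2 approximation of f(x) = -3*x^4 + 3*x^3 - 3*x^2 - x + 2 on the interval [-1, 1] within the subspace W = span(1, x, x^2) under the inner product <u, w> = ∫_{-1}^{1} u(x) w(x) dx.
g(x) = -39*x^2/7 + 4*x/5 + 79/35

The best approximation g ∈ W is the orthogonal projection of f onto W. Writing g = a_0 + a_1 x + a_2 x^2, the coefficients solve the normal equations G · a = b where
  G_{ij} = <φ_i, φ_j> and b_i = <f, φ_i>, with φ_0 = 1, φ_1 = x, φ_2 = x^2.
G =
  [2, 0, 2/3]
  [0, 2/3, 0]
  [2/3, 0, 2/5],
b = (4/5, 8/15, -76/105).
Solving gives a_0 = 79/35, a_1 = 4/5, a_2 = -39/7, so
  g(x) = -39*x^2/7 + 4*x/5 + 79/35.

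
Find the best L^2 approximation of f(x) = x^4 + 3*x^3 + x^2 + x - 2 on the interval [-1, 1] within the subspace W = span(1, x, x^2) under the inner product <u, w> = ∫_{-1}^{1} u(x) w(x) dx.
g(x) = 13*x^2/7 + 14*x/5 - 73/35

The best approximation g ∈ W is the orthogonal projection of f onto W. Writing g = a_0 + a_1 x + a_2 x^2, the coefficients solve the normal equations G · a = b where
  G_{ij} = <φ_i, φ_j> and b_i = <f, φ_i>, with φ_0 = 1, φ_1 = x, φ_2 = x^2.
G =
  [2, 0, 2/3]
  [0, 2/3, 0]
  [2/3, 0, 2/5],
b = (-44/15, 28/15, -68/105).
Solving gives a_0 = -73/35, a_1 = 14/5, a_2 = 13/7, so
  g(x) = 13*x^2/7 + 14*x/5 - 73/35.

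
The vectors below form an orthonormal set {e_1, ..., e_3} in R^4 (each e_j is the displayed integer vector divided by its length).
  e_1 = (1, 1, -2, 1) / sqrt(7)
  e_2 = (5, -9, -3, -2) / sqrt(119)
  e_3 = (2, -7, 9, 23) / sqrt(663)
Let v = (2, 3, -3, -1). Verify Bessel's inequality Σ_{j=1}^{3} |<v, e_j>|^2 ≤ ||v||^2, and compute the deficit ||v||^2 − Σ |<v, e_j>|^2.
Σ |<v, e_j>|^2 = 833/39; ||v||^2 = 23; deficit = 64/39

Write each e_j = u_j / sqrt(<u_j, u_j>) where u_j is the displayed integer vector. Then <v, e_j> = <v, u_j> / sqrt(<u_j, u_j>), so |<v, e_j>|^2 = <v, u_j>^2 / <u_j, u_j>.
Coefficients: <v, e_1> = 10/sqrt(7), <v, e_2> = -6/sqrt(119), <v, e_3> = -67/sqrt(663).
Square and sum: Σ |<v, e_j>|^2 = 833/39.
Compute ||v||^2 = v·v = 23.
Deficit = 23 − 833/39 = 64/39 ≥ 0, confirming Bessel's inequality. (The deficit equals ||v − Σ <v,e_j> e_j||^2, the squared distance from v to span{e_j}.)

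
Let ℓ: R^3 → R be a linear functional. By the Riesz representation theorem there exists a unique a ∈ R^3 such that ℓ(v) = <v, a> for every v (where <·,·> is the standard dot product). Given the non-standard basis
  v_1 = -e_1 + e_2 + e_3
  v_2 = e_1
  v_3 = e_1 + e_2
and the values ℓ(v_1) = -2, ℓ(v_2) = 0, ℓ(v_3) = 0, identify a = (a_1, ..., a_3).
a = (0, 0, -2)

Write a = (a_1, ..., a_3) in the standard basis. For each basis vector v_i, ℓ(v_i) = <v_i, a> is a linear equation in the a_j's. Collect the n equations into a matrix system V a = ℓ, where row i of V is v_i (expressed in the standard basis). Since V is invertible (lower-triangular with 1s on the diagonal, up to permutation), solve by back-substitution:
  V =
[[-1, 1, 1],
 [1, 0, 0],
 [1, 1, 0]]
  V a = (-2, 0, 0)
Solving gives a = (0, 0, -2).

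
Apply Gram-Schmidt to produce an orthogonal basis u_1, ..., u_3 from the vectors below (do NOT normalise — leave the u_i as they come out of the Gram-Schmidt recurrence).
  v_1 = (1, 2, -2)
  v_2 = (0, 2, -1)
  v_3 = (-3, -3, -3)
Orthogonal basis:
  u_1 = (1, 2, -2)
  u_2 = (-2/3, 2/3, 1/3)
  u_3 = (-10/3, -5/3, -10/3)

Apply the Gram-Schmidt recurrence
  u_1 = v_1
  u_i = v_i − Σ_{j<i} ((v_i · u_j) / (u_j · u_j)) · u_j.

Step by step this gives:
  u_1 = (1, 2, -2)
  u_2 = (-2/3, 2/3, 1/3)
  u_3 = (-10/3, -5/3, -10/3)

Orthogonality check:
  u_2 · u_1 = 0 (should be 0)
  u_3 · u_1 = 0 (should be 0)
  u_3 · u_2 = 0 (should be 0)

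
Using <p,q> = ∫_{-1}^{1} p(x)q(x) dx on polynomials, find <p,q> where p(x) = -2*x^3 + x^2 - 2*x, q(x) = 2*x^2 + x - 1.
<p,q> = -2

Expand the product: p(x)·q(x) = -4*x^5 - x^3 - 3*x^2 + 2*x.
∫_{-1}^{1} of each monomial x^k gives [2/(k+1) if k even, 0 if k odd]. Integrating term-by-term (or equivalently evaluating the antiderivative F(x) = -2*x^6/3 - x^4/4 - x^3 + x^2 at the endpoints):
  F(1) − F(−1) = -11/12 − (13/12) = -2.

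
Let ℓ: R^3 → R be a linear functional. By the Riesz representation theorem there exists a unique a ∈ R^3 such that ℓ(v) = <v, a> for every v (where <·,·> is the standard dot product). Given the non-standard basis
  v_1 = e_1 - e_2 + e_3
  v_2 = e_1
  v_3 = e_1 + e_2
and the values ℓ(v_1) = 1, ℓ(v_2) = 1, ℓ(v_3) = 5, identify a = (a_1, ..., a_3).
a = (1, 4, 4)

Write a = (a_1, ..., a_3) in the standard basis. For each basis vector v_i, ℓ(v_i) = <v_i, a> is a linear equation in the a_j's. Collect the n equations into a matrix system V a = ℓ, where row i of V is v_i (expressed in the standard basis). Since V is invertible (lower-triangular with 1s on the diagonal, up to permutation), solve by back-substitution:
  V =
[[1, -1, 1],
 [1, 0, 0],
 [1, 1, 0]]
  V a = (1, 1, 5)
Solving gives a = (1, 4, 4).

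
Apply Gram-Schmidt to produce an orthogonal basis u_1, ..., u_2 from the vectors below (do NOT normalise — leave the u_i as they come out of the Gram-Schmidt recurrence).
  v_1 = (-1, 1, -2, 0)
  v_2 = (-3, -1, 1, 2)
Orthogonal basis:
  u_1 = (-1, 1, -2, 0)
  u_2 = (-3, -1, 1, 2)

Apply the Gram-Schmidt recurrence
  u_1 = v_1
  u_i = v_i − Σ_{j<i} ((v_i · u_j) / (u_j · u_j)) · u_j.

Step by step this gives:
  u_1 = (-1, 1, -2, 0)
  u_2 = (-3, -1, 1, 2)

Orthogonality check:
  u_2 · u_1 = 0 (should be 0)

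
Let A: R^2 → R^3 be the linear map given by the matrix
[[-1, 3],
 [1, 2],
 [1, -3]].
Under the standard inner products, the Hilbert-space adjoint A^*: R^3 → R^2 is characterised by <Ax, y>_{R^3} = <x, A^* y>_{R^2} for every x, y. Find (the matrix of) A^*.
A^* = A^T =
[[-1, 1, 1],
 [3, 2, -3]]

For real matrices with standard dot products, the defining identity <Ax, y> = <x, A^* y> gives (Ax)^T y = x^T (A^*) y, i.e. x^T A^T y = x^T (A^*) y. Since this holds for all x, y, we must have A^* = A^T. Therefore
A^* =
[[-1, 1, 1],
 [3, 2, -3]].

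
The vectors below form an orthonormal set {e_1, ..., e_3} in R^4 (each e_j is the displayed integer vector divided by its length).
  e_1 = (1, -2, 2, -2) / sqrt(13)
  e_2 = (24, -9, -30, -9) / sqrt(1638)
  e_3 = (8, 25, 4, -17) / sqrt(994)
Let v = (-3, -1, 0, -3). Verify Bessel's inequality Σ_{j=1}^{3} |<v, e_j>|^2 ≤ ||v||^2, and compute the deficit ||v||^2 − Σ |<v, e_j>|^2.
Σ |<v, e_j>|^2 = 193/71; ||v||^2 = 19; deficit = 1156/71

Write each e_j = u_j / sqrt(<u_j, u_j>) where u_j is the displayed integer vector. Then <v, e_j> = <v, u_j> / sqrt(<u_j, u_j>), so |<v, e_j>|^2 = <v, u_j>^2 / <u_j, u_j>.
Coefficients: <v, e_1> = 5/sqrt(13), <v, e_2> = -36/sqrt(1638), <v, e_3> = 2/sqrt(994).
Square and sum: Σ |<v, e_j>|^2 = 193/71.
Compute ||v||^2 = v·v = 19.
Deficit = 19 − 193/71 = 1156/71 ≥ 0, confirming Bessel's inequality. (The deficit equals ||v − Σ <v,e_j> e_j||^2, the squared distance from v to span{e_j}.)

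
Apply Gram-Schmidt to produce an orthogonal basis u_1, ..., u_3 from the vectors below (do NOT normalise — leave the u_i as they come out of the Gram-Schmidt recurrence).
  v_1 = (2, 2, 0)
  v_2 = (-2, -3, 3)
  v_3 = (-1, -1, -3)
Orthogonal basis:
  u_1 = (2, 2, 0)
  u_2 = (1/2, -1/2, 3)
  u_3 = (9/19, -9/19, -3/19)

Apply the Gram-Schmidt recurrence
  u_1 = v_1
  u_i = v_i − Σ_{j<i} ((v_i · u_j) / (u_j · u_j)) · u_j.

Step by step this gives:
  u_1 = (2, 2, 0)
  u_2 = (1/2, -1/2, 3)
  u_3 = (9/19, -9/19, -3/19)

Orthogonality check:
  u_2 · u_1 = 0 (should be 0)
  u_3 · u_1 = 0 (should be 0)
  u_3 · u_2 = 0 (should be 0)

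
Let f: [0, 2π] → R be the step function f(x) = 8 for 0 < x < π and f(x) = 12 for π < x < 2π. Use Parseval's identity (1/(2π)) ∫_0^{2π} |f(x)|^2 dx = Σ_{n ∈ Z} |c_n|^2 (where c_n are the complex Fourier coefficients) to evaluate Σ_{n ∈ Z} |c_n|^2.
Σ |c_n|^2 = 104

Parseval equates the L^2 energy of f (normalised by 1/(2π)) with the ℓ^2 sum of its Fourier coefficients: (1/(2π)) ∫_0^{2π} |f|^2 = Σ |c_n|^2.
Compute the left side: (1/(2π)) [∫_0^π 8^2 dx + ∫_π^{2π} 12^2 dx] = (1/(2π)) · (64π + 144π) = (64 + 144)/2 = 104.
So Σ_{n ∈ Z} |c_n|^2 = 104.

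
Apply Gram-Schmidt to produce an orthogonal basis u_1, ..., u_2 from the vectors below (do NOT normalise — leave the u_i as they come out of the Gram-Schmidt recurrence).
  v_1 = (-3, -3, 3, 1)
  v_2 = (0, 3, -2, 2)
Orthogonal basis:
  u_1 = (-3, -3, 3, 1)
  u_2 = (-39/28, 45/28, -17/28, 69/28)

Apply the Gram-Schmidt recurrence
  u_1 = v_1
  u_i = v_i − Σ_{j<i} ((v_i · u_j) / (u_j · u_j)) · u_j.

Step by step this gives:
  u_1 = (-3, -3, 3, 1)
  u_2 = (-39/28, 45/28, -17/28, 69/28)

Orthogonality check:
  u_2 · u_1 = 0 (should be 0)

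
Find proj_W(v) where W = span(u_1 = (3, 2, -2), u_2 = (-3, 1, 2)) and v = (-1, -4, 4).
proj_W(v) = (-33/13, -4, 22/13)

Set up U = [u_1 | ... | u_2] ∈ R^(3×2). The projector onto W = col(U) is P = U (U^T U)^(-1) U^T.
Compute U^T U =
  [17, -11]
  [-11, 14],
and U^T v = (-19, 7).
Solve U^T U · c = U^T v for the coefficients: c = (-21/13, -10/13). The projection is proj_W(v) = U c.
Check: (v - proj_W(v)) · u_1 = 0  (should be 0).
Check: (v - proj_W(v)) · u_2 = 0  (should be 0).
Result: proj_W(v) = (-33/13, -4, 22/13).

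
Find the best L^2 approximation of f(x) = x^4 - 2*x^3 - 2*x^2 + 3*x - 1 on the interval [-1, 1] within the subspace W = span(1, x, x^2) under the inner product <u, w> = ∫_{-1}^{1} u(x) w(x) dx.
g(x) = -8*x^2/7 + 9*x/5 - 38/35

The best approximation g ∈ W is the orthogonal projection of f onto W. Writing g = a_0 + a_1 x + a_2 x^2, the coefficients solve the normal equations G · a = b where
  G_{ij} = <φ_i, φ_j> and b_i = <f, φ_i>, with φ_0 = 1, φ_1 = x, φ_2 = x^2.
G =
  [2, 0, 2/3]
  [0, 2/3, 0]
  [2/3, 0, 2/5],
b = (-44/15, 6/5, -124/105).
Solving gives a_0 = -38/35, a_1 = 9/5, a_2 = -8/7, so
  g(x) = -8*x^2/7 + 9*x/5 - 38/35.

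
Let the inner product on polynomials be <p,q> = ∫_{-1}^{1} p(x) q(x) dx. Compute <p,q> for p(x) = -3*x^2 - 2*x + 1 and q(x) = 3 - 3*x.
<p,q> = 4

Expand the product: p(x)·q(x) = 9*x^3 - 3*x^2 - 9*x + 3.
∫_{-1}^{1} of each monomial x^k gives [2/(k+1) if k even, 0 if k odd]. Integrating term-by-term (or equivalently evaluating the antiderivative F(x) = 9*x^4/4 - x^3 - 9*x^2/2 + 3*x at the endpoints):
  F(1) − F(−1) = -1/4 − (-17/4) = 4.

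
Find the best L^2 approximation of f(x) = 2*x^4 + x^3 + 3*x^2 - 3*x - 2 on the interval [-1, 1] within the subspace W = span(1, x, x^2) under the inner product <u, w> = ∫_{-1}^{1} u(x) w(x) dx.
g(x) = 33*x^2/7 - 12*x/5 - 76/35

The best approximation g ∈ W is the orthogonal projection of f onto W. Writing g = a_0 + a_1 x + a_2 x^2, the coefficients solve the normal equations G · a = b where
  G_{ij} = <φ_i, φ_j> and b_i = <f, φ_i>, with φ_0 = 1, φ_1 = x, φ_2 = x^2.
G =
  [2, 0, 2/3]
  [0, 2/3, 0]
  [2/3, 0, 2/5],
b = (-6/5, -8/5, 46/105).
Solving gives a_0 = -76/35, a_1 = -12/5, a_2 = 33/7, so
  g(x) = 33*x^2/7 - 12*x/5 - 76/35.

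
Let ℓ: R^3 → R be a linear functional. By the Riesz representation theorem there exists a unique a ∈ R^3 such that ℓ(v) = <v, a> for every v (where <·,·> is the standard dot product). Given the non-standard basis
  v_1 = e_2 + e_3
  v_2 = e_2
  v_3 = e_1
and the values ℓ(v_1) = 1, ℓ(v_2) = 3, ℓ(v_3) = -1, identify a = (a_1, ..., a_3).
a = (-1, 3, -2)

Write a = (a_1, ..., a_3) in the standard basis. For each basis vector v_i, ℓ(v_i) = <v_i, a> is a linear equation in the a_j's. Collect the n equations into a matrix system V a = ℓ, where row i of V is v_i (expressed in the standard basis). Since V is invertible (lower-triangular with 1s on the diagonal, up to permutation), solve by back-substitution:
  V =
[[0, 1, 1],
 [0, 1, 0],
 [1, 0, 0]]
  V a = (1, 3, -1)
Solving gives a = (-1, 3, -2).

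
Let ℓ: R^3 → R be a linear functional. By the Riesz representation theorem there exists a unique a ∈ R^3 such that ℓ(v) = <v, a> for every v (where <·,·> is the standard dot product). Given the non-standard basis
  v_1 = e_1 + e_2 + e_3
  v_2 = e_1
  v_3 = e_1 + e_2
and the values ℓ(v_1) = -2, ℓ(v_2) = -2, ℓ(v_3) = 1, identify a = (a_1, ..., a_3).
a = (-2, 3, -3)

Write a = (a_1, ..., a_3) in the standard basis. For each basis vector v_i, ℓ(v_i) = <v_i, a> is a linear equation in the a_j's. Collect the n equations into a matrix system V a = ℓ, where row i of V is v_i (expressed in the standard basis). Since V is invertible (lower-triangular with 1s on the diagonal, up to permutation), solve by back-substitution:
  V =
[[1, 1, 1],
 [1, 0, 0],
 [1, 1, 0]]
  V a = (-2, -2, 1)
Solving gives a = (-2, 3, -3).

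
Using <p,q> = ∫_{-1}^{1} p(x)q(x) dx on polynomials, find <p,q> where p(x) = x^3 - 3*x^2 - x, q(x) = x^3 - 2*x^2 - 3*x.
<p,q> = 108/35

Expand the product: p(x)·q(x) = x^6 - 5*x^5 + 2*x^4 + 11*x^3 + 3*x^2.
∫_{-1}^{1} of each monomial x^k gives [2/(k+1) if k even, 0 if k odd]. Integrating term-by-term (or equivalently evaluating the antiderivative F(x) = x^7/7 - 5*x^6/6 + 2*x^5/5 + 11*x^4/4 + x^3 at the endpoints):
  F(1) − F(−1) = 1453/420 − (157/420) = 108/35.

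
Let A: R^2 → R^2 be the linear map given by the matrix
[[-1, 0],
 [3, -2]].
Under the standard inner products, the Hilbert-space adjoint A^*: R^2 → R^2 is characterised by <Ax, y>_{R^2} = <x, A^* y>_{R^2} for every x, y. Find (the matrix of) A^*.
A^* = A^T =
[[-1, 3],
 [0, -2]]

For real matrices with standard dot products, the defining identity <Ax, y> = <x, A^* y> gives (Ax)^T y = x^T (A^*) y, i.e. x^T A^T y = x^T (A^*) y. Since this holds for all x, y, we must have A^* = A^T. Therefore
A^* =
[[-1, 3],
 [0, -2]].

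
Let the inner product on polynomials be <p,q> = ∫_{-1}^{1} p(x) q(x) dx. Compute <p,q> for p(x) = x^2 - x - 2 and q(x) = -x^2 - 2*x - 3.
<p,q> = 184/15

Expand the product: p(x)·q(x) = -x^4 - x^3 + x^2 + 7*x + 6.
∫_{-1}^{1} of each monomial x^k gives [2/(k+1) if k even, 0 if k odd]. Integrating term-by-term (or equivalently evaluating the antiderivative F(x) = -x^5/5 - x^4/4 + x^3/3 + 7*x^2/2 + 6*x at the endpoints):
  F(1) − F(−1) = 563/60 − (-173/60) = 184/15.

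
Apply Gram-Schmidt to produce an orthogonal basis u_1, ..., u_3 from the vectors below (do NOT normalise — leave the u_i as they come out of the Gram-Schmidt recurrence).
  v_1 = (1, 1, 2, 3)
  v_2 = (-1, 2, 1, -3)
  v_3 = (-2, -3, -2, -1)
Orthogonal basis:
  u_1 = (1, 1, 2, 3)
  u_2 = (-3/5, 12/5, 9/5, -9/5)
  u_3 = (-11/7, -5/7, 5/7, 2/7)

Apply the Gram-Schmidt recurrence
  u_1 = v_1
  u_i = v_i − Σ_{j<i} ((v_i · u_j) / (u_j · u_j)) · u_j.

Step by step this gives:
  u_1 = (1, 1, 2, 3)
  u_2 = (-3/5, 12/5, 9/5, -9/5)
  u_3 = (-11/7, -5/7, 5/7, 2/7)

Orthogonality check:
  u_2 · u_1 = 0 (should be 0)
  u_3 · u_1 = 0 (should be 0)
  u_3 · u_2 = 0 (should be 0)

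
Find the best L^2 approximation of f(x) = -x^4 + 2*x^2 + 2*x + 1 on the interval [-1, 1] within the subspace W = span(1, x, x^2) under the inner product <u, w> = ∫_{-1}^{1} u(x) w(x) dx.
g(x) = 8*x^2/7 + 2*x + 38/35

The best approximation g ∈ W is the orthogonal projection of f onto W. Writing g = a_0 + a_1 x + a_2 x^2, the coefficients solve the normal equations G · a = b where
  G_{ij} = <φ_i, φ_j> and b_i = <f, φ_i>, with φ_0 = 1, φ_1 = x, φ_2 = x^2.
G =
  [2, 0, 2/3]
  [0, 2/3, 0]
  [2/3, 0, 2/5],
b = (44/15, 4/3, 124/105).
Solving gives a_0 = 38/35, a_1 = 2, a_2 = 8/7, so
  g(x) = 8*x^2/7 + 2*x + 38/35.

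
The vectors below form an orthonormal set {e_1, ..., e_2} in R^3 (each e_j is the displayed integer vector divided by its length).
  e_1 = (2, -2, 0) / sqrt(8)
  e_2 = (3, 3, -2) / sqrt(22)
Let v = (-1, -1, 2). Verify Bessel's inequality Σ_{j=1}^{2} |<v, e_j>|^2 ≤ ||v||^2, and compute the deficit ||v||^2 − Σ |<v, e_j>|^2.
Σ |<v, e_j>|^2 = 50/11; ||v||^2 = 6; deficit = 16/11

Write each e_j = u_j / sqrt(<u_j, u_j>) where u_j is the displayed integer vector. Then <v, e_j> = <v, u_j> / sqrt(<u_j, u_j>), so |<v, e_j>|^2 = <v, u_j>^2 / <u_j, u_j>.
Coefficients: <v, e_1> = 0/sqrt(8), <v, e_2> = -10/sqrt(22).
Square and sum: Σ |<v, e_j>|^2 = 50/11.
Compute ||v||^2 = v·v = 6.
Deficit = 6 − 50/11 = 16/11 ≥ 0, confirming Bessel's inequality. (The deficit equals ||v − Σ <v,e_j> e_j||^2, the squared distance from v to span{e_j}.)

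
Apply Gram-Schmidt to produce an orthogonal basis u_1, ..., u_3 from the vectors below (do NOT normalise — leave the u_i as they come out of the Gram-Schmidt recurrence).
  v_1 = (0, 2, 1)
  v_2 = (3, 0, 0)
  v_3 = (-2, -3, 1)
Orthogonal basis:
  u_1 = (0, 2, 1)
  u_2 = (3, 0, 0)
  u_3 = (0, -1, 2)

Apply the Gram-Schmidt recurrence
  u_1 = v_1
  u_i = v_i − Σ_{j<i} ((v_i · u_j) / (u_j · u_j)) · u_j.

Step by step this gives:
  u_1 = (0, 2, 1)
  u_2 = (3, 0, 0)
  u_3 = (0, -1, 2)

Orthogonality check:
  u_2 · u_1 = 0 (should be 0)
  u_3 · u_1 = 0 (should be 0)
  u_3 · u_2 = 0 (should be 0)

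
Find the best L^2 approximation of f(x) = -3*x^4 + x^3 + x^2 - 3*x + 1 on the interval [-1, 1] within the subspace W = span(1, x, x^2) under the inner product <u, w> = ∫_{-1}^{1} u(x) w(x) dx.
g(x) = -11*x^2/7 - 12*x/5 + 44/35

The best approximation g ∈ W is the orthogonal projection of f onto W. Writing g = a_0 + a_1 x + a_2 x^2, the coefficients solve the normal equations G · a = b where
  G_{ij} = <φ_i, φ_j> and b_i = <f, φ_i>, with φ_0 = 1, φ_1 = x, φ_2 = x^2.
G =
  [2, 0, 2/3]
  [0, 2/3, 0]
  [2/3, 0, 2/5],
b = (22/15, -8/5, 22/105).
Solving gives a_0 = 44/35, a_1 = -12/5, a_2 = -11/7, so
  g(x) = -11*x^2/7 - 12*x/5 + 44/35.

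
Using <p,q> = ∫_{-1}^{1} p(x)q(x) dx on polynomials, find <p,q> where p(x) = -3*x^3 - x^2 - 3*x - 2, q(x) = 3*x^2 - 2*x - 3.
<p,q> = 76/5

Expand the product: p(x)·q(x) = -9*x^5 + 3*x^4 + 2*x^3 + 3*x^2 + 13*x + 6.
∫_{-1}^{1} of each monomial x^k gives [2/(k+1) if k even, 0 if k odd]. Integrating term-by-term (or equivalently evaluating the antiderivative F(x) = -3*x^6/2 + 3*x^5/5 + x^4/2 + x^3 + 13*x^2/2 + 6*x at the endpoints):
  F(1) − F(−1) = 131/10 − (-21/10) = 76/5.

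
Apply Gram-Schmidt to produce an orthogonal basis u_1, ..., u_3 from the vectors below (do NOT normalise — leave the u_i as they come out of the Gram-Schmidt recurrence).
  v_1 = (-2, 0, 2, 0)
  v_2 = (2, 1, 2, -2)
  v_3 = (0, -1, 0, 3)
Orthogonal basis:
  u_1 = (-2, 0, 2, 0)
  u_2 = (2, 1, 2, -2)
  u_3 = (14/13, -6/13, 14/13, 25/13)

Apply the Gram-Schmidt recurrence
  u_1 = v_1
  u_i = v_i − Σ_{j<i} ((v_i · u_j) / (u_j · u_j)) · u_j.

Step by step this gives:
  u_1 = (-2, 0, 2, 0)
  u_2 = (2, 1, 2, -2)
  u_3 = (14/13, -6/13, 14/13, 25/13)

Orthogonality check:
  u_2 · u_1 = 0 (should be 0)
  u_3 · u_1 = 0 (should be 0)
  u_3 · u_2 = 0 (should be 0)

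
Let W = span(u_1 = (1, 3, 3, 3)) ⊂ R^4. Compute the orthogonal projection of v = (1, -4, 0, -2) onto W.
proj_W(v) = (-17/28, -51/28, -51/28, -51/28)

Set up U = [u_1 | ... | u_1] ∈ R^(4×1). The projector onto W = col(U) is P = U (U^T U)^(-1) U^T.
Compute U^T U =
  [28],
and U^T v = (-17).
Solve U^T U · c = U^T v for the coefficients: c = (-17/28). The projection is proj_W(v) = U c.
Check: (v - proj_W(v)) · u_1 = 0  (should be 0).
Result: proj_W(v) = (-17/28, -51/28, -51/28, -51/28).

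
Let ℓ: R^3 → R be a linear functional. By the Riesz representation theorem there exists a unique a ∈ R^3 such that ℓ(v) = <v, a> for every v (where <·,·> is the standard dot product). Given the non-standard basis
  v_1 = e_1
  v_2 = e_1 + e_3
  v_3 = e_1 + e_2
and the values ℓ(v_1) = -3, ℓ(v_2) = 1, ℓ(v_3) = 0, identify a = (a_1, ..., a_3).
a = (-3, 3, 4)

Write a = (a_1, ..., a_3) in the standard basis. For each basis vector v_i, ℓ(v_i) = <v_i, a> is a linear equation in the a_j's. Collect the n equations into a matrix system V a = ℓ, where row i of V is v_i (expressed in the standard basis). Since V is invertible (lower-triangular with 1s on the diagonal, up to permutation), solve by back-substitution:
  V =
[[1, 0, 0],
 [1, 0, 1],
 [1, 1, 0]]
  V a = (-3, 1, 0)
Solving gives a = (-3, 3, 4).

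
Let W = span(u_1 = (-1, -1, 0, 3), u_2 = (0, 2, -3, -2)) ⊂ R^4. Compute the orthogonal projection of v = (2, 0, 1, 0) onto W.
proj_W(v) = (58/123, -40/123, 49/41, -76/123)

Set up U = [u_1 | ... | u_2] ∈ R^(4×2). The projector onto W = col(U) is P = U (U^T U)^(-1) U^T.
Compute U^T U =
  [11, -8]
  [-8, 17],
and U^T v = (-2, -3).
Solve U^T U · c = U^T v for the coefficients: c = (-58/123, -49/123). The projection is proj_W(v) = U c.
Check: (v - proj_W(v)) · u_1 = 0  (should be 0).
Check: (v - proj_W(v)) · u_2 = 0  (should be 0).
Result: proj_W(v) = (58/123, -40/123, 49/41, -76/123).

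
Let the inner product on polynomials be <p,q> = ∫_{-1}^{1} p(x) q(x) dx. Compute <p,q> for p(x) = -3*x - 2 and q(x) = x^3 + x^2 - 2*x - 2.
<p,q> = 142/15

Expand the product: p(x)·q(x) = -3*x^4 - 5*x^3 + 4*x^2 + 10*x + 4.
∫_{-1}^{1} of each monomial x^k gives [2/(k+1) if k even, 0 if k odd]. Integrating term-by-term (or equivalently evaluating the antiderivative F(x) = -3*x^5/5 - 5*x^4/4 + 4*x^3/3 + 5*x^2 + 4*x at the endpoints):
  F(1) − F(−1) = 509/60 − (-59/60) = 142/15.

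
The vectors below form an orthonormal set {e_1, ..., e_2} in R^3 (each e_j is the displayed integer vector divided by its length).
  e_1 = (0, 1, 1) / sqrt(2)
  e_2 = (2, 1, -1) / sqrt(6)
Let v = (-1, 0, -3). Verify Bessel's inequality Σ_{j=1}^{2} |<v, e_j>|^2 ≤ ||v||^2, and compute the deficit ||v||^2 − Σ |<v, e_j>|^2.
Σ |<v, e_j>|^2 = 14/3; ||v||^2 = 10; deficit = 16/3

Write each e_j = u_j / sqrt(<u_j, u_j>) where u_j is the displayed integer vector. Then <v, e_j> = <v, u_j> / sqrt(<u_j, u_j>), so |<v, e_j>|^2 = <v, u_j>^2 / <u_j, u_j>.
Coefficients: <v, e_1> = -3/sqrt(2), <v, e_2> = 1/sqrt(6).
Square and sum: Σ |<v, e_j>|^2 = 14/3.
Compute ||v||^2 = v·v = 10.
Deficit = 10 − 14/3 = 16/3 ≥ 0, confirming Bessel's inequality. (The deficit equals ||v − Σ <v,e_j> e_j||^2, the squared distance from v to span{e_j}.)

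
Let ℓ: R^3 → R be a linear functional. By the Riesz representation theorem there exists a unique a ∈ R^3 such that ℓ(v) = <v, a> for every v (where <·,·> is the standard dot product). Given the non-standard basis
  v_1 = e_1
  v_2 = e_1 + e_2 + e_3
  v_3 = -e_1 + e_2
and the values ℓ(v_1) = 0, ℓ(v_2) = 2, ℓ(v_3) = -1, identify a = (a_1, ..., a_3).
a = (0, -1, 3)

Write a = (a_1, ..., a_3) in the standard basis. For each basis vector v_i, ℓ(v_i) = <v_i, a> is a linear equation in the a_j's. Collect the n equations into a matrix system V a = ℓ, where row i of V is v_i (expressed in the standard basis). Since V is invertible (lower-triangular with 1s on the diagonal, up to permutation), solve by back-substitution:
  V =
[[1, 0, 0],
 [1, 1, 1],
 [-1, 1, 0]]
  V a = (0, 2, -1)
Solving gives a = (0, -1, 3).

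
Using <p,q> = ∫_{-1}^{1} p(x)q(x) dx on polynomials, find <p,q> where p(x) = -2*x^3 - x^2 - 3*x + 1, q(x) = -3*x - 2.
<p,q> = 86/15

Expand the product: p(x)·q(x) = 6*x^4 + 7*x^3 + 11*x^2 + 3*x - 2.
∫_{-1}^{1} of each monomial x^k gives [2/(k+1) if k even, 0 if k odd]. Integrating term-by-term (or equivalently evaluating the antiderivative F(x) = 6*x^5/5 + 7*x^4/4 + 11*x^3/3 + 3*x^2/2 - 2*x at the endpoints):
  F(1) − F(−1) = 367/60 − (23/60) = 86/15.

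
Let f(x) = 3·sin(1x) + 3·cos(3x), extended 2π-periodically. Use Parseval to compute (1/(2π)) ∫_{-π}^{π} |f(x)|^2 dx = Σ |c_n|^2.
Σ |c_n|^2 = 9

Expand |f|^2 and use orthogonality of {sin(nx), cos(mx)} on [-π, π]:
  ∫_{-π}^{π} sin(nx)^2 dx = π, ∫ cos(mx)^2 dx = π, and cross terms integrate to 0.
So ∫_{-π}^{π} f(x)^2 dx = 3^2 · π + 3^2 · π = (9 + 9)π.
Divide by 2π: (9 + 9)/2 = 9.
By Parseval, this equals Σ |c_n|^2.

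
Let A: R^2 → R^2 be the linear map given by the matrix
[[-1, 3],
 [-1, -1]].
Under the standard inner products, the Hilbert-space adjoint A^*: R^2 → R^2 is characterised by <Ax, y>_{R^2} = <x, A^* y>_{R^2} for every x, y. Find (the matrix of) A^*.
A^* = A^T =
[[-1, -1],
 [3, -1]]

For real matrices with standard dot products, the defining identity <Ax, y> = <x, A^* y> gives (Ax)^T y = x^T (A^*) y, i.e. x^T A^T y = x^T (A^*) y. Since this holds for all x, y, we must have A^* = A^T. Therefore
A^* =
[[-1, -1],
 [3, -1]].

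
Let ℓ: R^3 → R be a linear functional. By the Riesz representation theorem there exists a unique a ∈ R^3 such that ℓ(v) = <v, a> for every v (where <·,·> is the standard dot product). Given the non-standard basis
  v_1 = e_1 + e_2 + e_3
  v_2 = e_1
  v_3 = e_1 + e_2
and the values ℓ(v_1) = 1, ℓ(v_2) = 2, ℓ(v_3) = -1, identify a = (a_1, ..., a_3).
a = (2, -3, 2)

Write a = (a_1, ..., a_3) in the standard basis. For each basis vector v_i, ℓ(v_i) = <v_i, a> is a linear equation in the a_j's. Collect the n equations into a matrix system V a = ℓ, where row i of V is v_i (expressed in the standard basis). Since V is invertible (lower-triangular with 1s on the diagonal, up to permutation), solve by back-substitution:
  V =
[[1, 1, 1],
 [1, 0, 0],
 [1, 1, 0]]
  V a = (1, 2, -1)
Solving gives a = (2, -3, 2).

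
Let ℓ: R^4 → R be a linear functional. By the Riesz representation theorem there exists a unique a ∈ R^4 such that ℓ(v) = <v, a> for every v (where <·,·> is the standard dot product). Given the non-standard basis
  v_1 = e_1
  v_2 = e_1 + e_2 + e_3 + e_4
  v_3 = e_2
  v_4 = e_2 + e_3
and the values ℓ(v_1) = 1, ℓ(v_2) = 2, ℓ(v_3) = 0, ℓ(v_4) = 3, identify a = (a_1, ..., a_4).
a = (1, 0, 3, -2)

Write a = (a_1, ..., a_4) in the standard basis. For each basis vector v_i, ℓ(v_i) = <v_i, a> is a linear equation in the a_j's. Collect the n equations into a matrix system V a = ℓ, where row i of V is v_i (expressed in the standard basis). Since V is invertible (lower-triangular with 1s on the diagonal, up to permutation), solve by back-substitution:
  V =
[[1, 0, 0, 0],
 [1, 1, 1, 1],
 [0, 1, 0, 0],
 [0, 1, 1, 0]]
  V a = (1, 2, 0, 3)
Solving gives a = (1, 0, 3, -2).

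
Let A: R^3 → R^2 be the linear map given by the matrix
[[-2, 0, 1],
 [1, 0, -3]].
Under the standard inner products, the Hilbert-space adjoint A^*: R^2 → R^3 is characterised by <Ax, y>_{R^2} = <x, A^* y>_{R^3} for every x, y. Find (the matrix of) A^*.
A^* = A^T =
[[-2, 1],
 [0, 0],
 [1, -3]]

For real matrices with standard dot products, the defining identity <Ax, y> = <x, A^* y> gives (Ax)^T y = x^T (A^*) y, i.e. x^T A^T y = x^T (A^*) y. Since this holds for all x, y, we must have A^* = A^T. Therefore
A^* =
[[-2, 1],
 [0, 0],
 [1, -3]].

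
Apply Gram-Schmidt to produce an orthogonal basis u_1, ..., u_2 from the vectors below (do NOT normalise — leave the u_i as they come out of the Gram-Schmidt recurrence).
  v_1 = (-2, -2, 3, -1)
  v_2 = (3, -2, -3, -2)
Orthogonal basis:
  u_1 = (-2, -2, 3, -1)
  u_2 = (2, -3, -3/2, -5/2)

Apply the Gram-Schmidt recurrence
  u_1 = v_1
  u_i = v_i − Σ_{j<i} ((v_i · u_j) / (u_j · u_j)) · u_j.

Step by step this gives:
  u_1 = (-2, -2, 3, -1)
  u_2 = (2, -3, -3/2, -5/2)

Orthogonality check:
  u_2 · u_1 = 0 (should be 0)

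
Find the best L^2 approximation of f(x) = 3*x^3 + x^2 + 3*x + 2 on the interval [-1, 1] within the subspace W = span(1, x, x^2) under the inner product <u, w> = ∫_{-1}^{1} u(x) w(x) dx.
g(x) = x^2 + 24*x/5 + 2

The best approximation g ∈ W is the orthogonal projection of f onto W. Writing g = a_0 + a_1 x + a_2 x^2, the coefficients solve the normal equations G · a = b where
  G_{ij} = <φ_i, φ_j> and b_i = <f, φ_i>, with φ_0 = 1, φ_1 = x, φ_2 = x^2.
G =
  [2, 0, 2/3]
  [0, 2/3, 0]
  [2/3, 0, 2/5],
b = (14/3, 16/5, 26/15).
Solving gives a_0 = 2, a_1 = 24/5, a_2 = 1, so
  g(x) = x^2 + 24*x/5 + 2.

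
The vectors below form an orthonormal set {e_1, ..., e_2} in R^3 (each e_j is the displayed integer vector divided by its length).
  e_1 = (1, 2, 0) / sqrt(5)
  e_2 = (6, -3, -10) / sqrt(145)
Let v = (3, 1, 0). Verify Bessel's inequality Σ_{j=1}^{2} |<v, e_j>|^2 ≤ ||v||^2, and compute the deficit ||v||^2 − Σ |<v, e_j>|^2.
Σ |<v, e_j>|^2 = 190/29; ||v||^2 = 10; deficit = 100/29

Write each e_j = u_j / sqrt(<u_j, u_j>) where u_j is the displayed integer vector. Then <v, e_j> = <v, u_j> / sqrt(<u_j, u_j>), so |<v, e_j>|^2 = <v, u_j>^2 / <u_j, u_j>.
Coefficients: <v, e_1> = 5/sqrt(5), <v, e_2> = 15/sqrt(145).
Square and sum: Σ |<v, e_j>|^2 = 190/29.
Compute ||v||^2 = v·v = 10.
Deficit = 10 − 190/29 = 100/29 ≥ 0, confirming Bessel's inequality. (The deficit equals ||v − Σ <v,e_j> e_j||^2, the squared distance from v to span{e_j}.)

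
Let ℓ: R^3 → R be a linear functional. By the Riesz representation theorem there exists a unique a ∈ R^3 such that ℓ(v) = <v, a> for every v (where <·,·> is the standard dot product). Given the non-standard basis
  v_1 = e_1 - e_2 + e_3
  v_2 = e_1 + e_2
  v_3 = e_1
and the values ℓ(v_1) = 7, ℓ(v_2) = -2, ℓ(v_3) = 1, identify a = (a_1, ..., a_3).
a = (1, -3, 3)

Write a = (a_1, ..., a_3) in the standard basis. For each basis vector v_i, ℓ(v_i) = <v_i, a> is a linear equation in the a_j's. Collect the n equations into a matrix system V a = ℓ, where row i of V is v_i (expressed in the standard basis). Since V is invertible (lower-triangular with 1s on the diagonal, up to permutation), solve by back-substitution:
  V =
[[1, -1, 1],
 [1, 1, 0],
 [1, 0, 0]]
  V a = (7, -2, 1)
Solving gives a = (1, -3, 3).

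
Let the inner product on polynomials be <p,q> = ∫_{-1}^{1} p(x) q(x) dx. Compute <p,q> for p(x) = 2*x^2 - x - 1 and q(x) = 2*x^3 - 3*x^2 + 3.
<p,q> = -16/5

Expand the product: p(x)·q(x) = 4*x^5 - 8*x^4 + x^3 + 9*x^2 - 3*x - 3.
∫_{-1}^{1} of each monomial x^k gives [2/(k+1) if k even, 0 if k odd]. Integrating term-by-term (or equivalently evaluating the antiderivative F(x) = 2*x^6/3 - 8*x^5/5 + x^4/4 + 3*x^3 - 3*x^2/2 - 3*x at the endpoints):
  F(1) − F(−1) = -131/60 − (61/60) = -16/5.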